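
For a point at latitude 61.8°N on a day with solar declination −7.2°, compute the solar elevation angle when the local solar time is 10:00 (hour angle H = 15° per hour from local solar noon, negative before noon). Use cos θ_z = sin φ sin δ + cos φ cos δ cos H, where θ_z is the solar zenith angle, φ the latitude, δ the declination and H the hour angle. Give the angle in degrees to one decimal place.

Hour angle H = 15° × (10 − 12) = -30.00°.
cos θ_z = sin φ sin δ + cos φ cos δ cos H = (0.8813)(-0.1253) + (0.4726)(0.9921)(0.8660) = 0.2956.
θ_z = arccos(0.2956) = 72.81°, so the elevation is 90° − 72.81° = 17.19°.

17.2°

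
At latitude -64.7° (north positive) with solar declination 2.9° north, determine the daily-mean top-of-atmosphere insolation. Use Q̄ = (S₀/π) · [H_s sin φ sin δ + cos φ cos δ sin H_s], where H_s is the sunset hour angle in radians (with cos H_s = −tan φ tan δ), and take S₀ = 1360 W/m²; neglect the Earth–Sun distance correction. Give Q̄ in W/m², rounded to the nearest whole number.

−tan φ tan δ = −(-2.1155)(0.0507) = 0.1073; H_s = arccos(0.1073) = 83.84°. In radians, H_s = 1.4633.
H_s sin φ sin δ = 1.4633 × -0.9041 × 0.0506 = -0.0669.
cos φ cos δ sin H_s = 0.4274 × 0.9987 × 0.9942 = 0.4244.
Q̄ = (1360/π) × (-0.0669 + 0.4244) = 432.90 × 0.3575 = 154.76 W/m².

155 W/m²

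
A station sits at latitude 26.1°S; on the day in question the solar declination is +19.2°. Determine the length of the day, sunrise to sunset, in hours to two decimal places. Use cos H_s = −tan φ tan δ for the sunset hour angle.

10.69 hours

The sunset hour angle satisfies cos H_s = −tan φ tan δ = 0.1706, giving H_s = 80.18°.
Day length = 2 H_s / 15° h⁻¹ = 160.36° / 15 = 10.691 h.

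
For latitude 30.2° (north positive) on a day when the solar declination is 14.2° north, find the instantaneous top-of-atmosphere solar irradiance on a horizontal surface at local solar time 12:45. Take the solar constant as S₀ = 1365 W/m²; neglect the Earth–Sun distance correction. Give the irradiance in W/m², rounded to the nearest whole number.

1290 W/m²

Hour angle H = 15° × (12.75 − 12) = 11.25°.
cos θ_z = sin φ sin δ + cos φ cos δ cos H = (0.5030)(0.2453) + (0.8643)(0.9694)(0.9808) = 0.9452.
Top-of-atmosphere irradiance = S₀ cos θ_z = 1365 × 0.9452 = 1290.20 W/m².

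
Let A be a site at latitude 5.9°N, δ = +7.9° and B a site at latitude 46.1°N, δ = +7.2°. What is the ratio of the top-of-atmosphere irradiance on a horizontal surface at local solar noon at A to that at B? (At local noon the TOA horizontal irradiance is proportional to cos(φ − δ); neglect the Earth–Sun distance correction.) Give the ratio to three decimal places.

1.284

A: cos θ_z = cos(5.9° − (7.9°)) = 0.9994.
B: cos θ_z = cos(46.1° − (7.2°)) = 0.7782.
Ratio A/B = 0.9994 / 0.7782 = 1.2842.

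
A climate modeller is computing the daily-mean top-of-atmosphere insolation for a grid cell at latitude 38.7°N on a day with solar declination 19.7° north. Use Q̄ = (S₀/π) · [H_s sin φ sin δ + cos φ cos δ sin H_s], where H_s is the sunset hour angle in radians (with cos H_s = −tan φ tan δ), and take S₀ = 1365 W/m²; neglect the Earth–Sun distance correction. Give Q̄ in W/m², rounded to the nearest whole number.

476 W/m²

The sunset hour angle satisfies cos H_s = −tan φ tan δ = -0.2869, giving H_s = 106.67°. In radians, H_s = 1.8617.
H_s sin φ sin δ = 1.8617 × 0.6252 × 0.3371 = 0.3924.
cos φ cos δ sin H_s = 0.7804 × 0.9415 × 0.9580 = 0.7039.
Q̄ = (1365/π) × (0.3924 + 0.7039) = 434.49 × 1.0963 = 476.33 W/m².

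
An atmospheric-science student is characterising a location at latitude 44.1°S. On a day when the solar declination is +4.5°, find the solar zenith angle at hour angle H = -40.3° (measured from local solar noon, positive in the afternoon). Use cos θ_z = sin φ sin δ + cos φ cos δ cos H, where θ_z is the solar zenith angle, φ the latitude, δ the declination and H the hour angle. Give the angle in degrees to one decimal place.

60.6°

cos θ_z = sin φ sin δ + cos φ cos δ cos H = (-0.6959)(0.0785) + (0.7181)(0.9969)(0.7627) = 0.4914.
θ_z = arccos(0.4914) = 60.57°.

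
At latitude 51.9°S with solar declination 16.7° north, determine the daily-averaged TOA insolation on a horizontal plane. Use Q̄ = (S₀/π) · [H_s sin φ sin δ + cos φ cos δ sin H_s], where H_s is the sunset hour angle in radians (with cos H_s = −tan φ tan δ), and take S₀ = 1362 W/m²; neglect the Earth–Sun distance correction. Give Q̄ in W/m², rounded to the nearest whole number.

The sunset hour angle satisfies cos H_s = −tan φ tan δ = 0.3826, giving H_s = 67.51°. In radians, H_s = 1.1783.
H_s sin φ sin δ = 1.1783 × -0.7869 × 0.2874 = -0.2665.
cos φ cos δ sin H_s = 0.6170 × 0.9578 × 0.9240 = 0.5460.
Q̄ = (1362/π) × (-0.2665 + 0.5460) = 433.54 × 0.2795 = 121.17 W/m².

121 W/m²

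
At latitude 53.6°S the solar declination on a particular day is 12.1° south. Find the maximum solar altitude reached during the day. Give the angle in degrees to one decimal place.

At local solar noon the hour angle is zero, so the elevation is 90° − |φ − δ| = 90° − |-53.6° − (-12.1°)| = 90° − 41.5° = 48.5°.

48.5°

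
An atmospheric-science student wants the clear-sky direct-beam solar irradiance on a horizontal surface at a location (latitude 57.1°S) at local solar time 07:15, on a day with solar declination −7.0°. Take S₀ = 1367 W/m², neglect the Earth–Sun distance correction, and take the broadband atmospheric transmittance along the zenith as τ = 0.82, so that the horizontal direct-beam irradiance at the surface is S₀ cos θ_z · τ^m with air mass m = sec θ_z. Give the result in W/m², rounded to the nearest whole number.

Hour angle H = 15° × (7.25 − 12) = -71.25°.
cos θ_z = sin φ sin δ + cos φ cos δ cos H = (-0.8396)(-0.1219) + (0.5432)(0.9925)(0.3214) = 0.2756.
Air mass m = 1/cos θ_z = 1/0.2756 = 3.628; τ^m = 0.82^3.628 = 0.4868.
Surface direct beam = 1367 × 0.2756 × 0.4868 = 183.40 W/m².

183 W/m²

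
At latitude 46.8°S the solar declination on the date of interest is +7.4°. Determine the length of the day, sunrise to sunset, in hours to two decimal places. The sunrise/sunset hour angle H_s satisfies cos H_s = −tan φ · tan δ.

−tan φ tan δ = −(-1.0649)(0.1299) = 0.1383; H_s = arccos(0.1383) = 82.05°.
Day length = 2 H_s / 15° h⁻¹ = 164.10° / 15 = 10.940 h.

10.94 hours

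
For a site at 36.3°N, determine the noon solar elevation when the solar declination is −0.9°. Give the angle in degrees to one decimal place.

52.8°

At local solar noon the hour angle is zero, so the elevation is 90° − |φ − δ| = 90° − |36.3° − (-0.9°)| = 90° − 37.2° = 52.8°.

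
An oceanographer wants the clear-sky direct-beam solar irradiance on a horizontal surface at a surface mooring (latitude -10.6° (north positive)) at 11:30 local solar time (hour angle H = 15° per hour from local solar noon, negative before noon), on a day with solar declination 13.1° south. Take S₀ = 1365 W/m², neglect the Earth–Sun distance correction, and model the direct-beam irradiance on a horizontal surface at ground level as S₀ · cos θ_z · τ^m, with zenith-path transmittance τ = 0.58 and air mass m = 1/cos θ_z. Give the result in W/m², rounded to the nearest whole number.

Hour angle H = 15° × (11.5 − 12) = -7.50°.
cos θ_z = sin φ sin δ + cos φ cos δ cos H = (-0.1840)(-0.2267) + (0.9829)(0.9740)(0.9914) = 0.9908.
Air mass m = 1/cos θ_z = 1/0.9908 = 1.009; τ^m = 0.58^1.009 = 0.5772.
Surface direct beam = 1365 × 0.9908 × 0.5772 = 780.63 W/m².

781 W/m²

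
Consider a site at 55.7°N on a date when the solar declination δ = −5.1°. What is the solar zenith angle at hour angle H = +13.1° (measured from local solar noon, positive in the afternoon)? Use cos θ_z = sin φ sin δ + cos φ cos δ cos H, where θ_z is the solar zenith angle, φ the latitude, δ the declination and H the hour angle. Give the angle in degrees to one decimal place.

61.8°

cos θ_z = sin φ sin δ + cos φ cos δ cos H = (0.8261)(-0.0889) + (0.5635)(0.9960)(0.9740) = 0.4732.
θ_z = arccos(0.4732) = 61.76°.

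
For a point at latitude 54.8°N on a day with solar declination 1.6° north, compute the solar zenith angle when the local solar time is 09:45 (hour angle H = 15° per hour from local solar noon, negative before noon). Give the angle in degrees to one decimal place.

Hour angle H = 15° × (9.75 − 12) = -33.75°.
cos θ_z = sin φ sin δ + cos φ cos δ cos H = (0.8171)(0.0279) + (0.5764)(0.9996)(0.8315) = 0.5019.
θ_z = arccos(0.5019) = 59.87°.

59.9°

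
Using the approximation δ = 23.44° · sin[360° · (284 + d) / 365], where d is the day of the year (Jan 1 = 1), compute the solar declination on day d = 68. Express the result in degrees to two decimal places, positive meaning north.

-5.20°

360 × (284 + 68) / 365 = 347.178°; sin(347.178°) = -0.2219.
δ = 23.44 × -0.2219 = -5.201° ≈ -5.20°.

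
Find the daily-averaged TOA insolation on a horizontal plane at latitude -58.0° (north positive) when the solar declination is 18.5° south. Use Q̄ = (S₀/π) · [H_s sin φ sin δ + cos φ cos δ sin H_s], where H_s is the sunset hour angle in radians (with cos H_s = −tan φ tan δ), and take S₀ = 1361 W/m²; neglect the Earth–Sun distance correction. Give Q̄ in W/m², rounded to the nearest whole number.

433 W/m²

The sunset hour angle satisfies cos H_s = −tan φ tan δ = -0.5355, giving H_s = 122.38°. In radians, H_s = 2.1359.
H_s sin φ sin δ = 2.1359 × -0.8480 × -0.3173 = 0.5747.
cos φ cos δ sin H_s = 0.5299 × 0.9483 × 0.8445 = 0.4244.
Q̄ = (1361/π) × (0.5747 + 0.4244) = 433.22 × 0.9991 = 432.83 W/m².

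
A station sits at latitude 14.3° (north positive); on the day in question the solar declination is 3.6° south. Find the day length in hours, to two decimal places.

11.88 hours

cos H_s = −tan(14.3°) · tan(-3.6°) = 0.0160, so H_s = arccos(0.0160) = 89.08°.
Day length = 2 H_s / 15° h⁻¹ = 178.16° / 15 = 11.877 h.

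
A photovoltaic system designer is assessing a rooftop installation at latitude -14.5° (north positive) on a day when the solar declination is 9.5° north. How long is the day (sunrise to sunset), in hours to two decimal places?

The sunset hour angle satisfies cos H_s = −tan φ tan δ = 0.0433, giving H_s = 87.52°.
Day length = 2 H_s / 15° h⁻¹ = 175.04° / 15 = 11.669 h.

11.67 hours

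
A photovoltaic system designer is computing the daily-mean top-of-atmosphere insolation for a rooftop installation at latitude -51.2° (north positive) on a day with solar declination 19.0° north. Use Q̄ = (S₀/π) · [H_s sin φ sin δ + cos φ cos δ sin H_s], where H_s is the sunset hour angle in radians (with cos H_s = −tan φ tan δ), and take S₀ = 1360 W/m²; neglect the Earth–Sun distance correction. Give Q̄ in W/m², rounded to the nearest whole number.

The sunset hour angle satisfies cos H_s = −tan φ tan δ = 0.4283, giving H_s = 64.64°. In radians, H_s = 1.1282.
H_s sin φ sin δ = 1.1282 × -0.7793 × 0.3256 = -0.2863.
cos φ cos δ sin H_s = 0.6266 × 0.9455 × 0.9036 = 0.5353.
Q̄ = (1360/π) × (-0.2863 + 0.5353) = 432.90 × 0.2490 = 107.79 W/m².

108 W/m²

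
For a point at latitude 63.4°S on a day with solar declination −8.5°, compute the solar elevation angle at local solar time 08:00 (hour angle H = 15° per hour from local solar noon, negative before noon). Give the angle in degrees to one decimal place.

20.7°

Hour angle H = 15° × (8 − 12) = -60.00°.
cos θ_z = sin(-63.4°) sin(-8.5°) + cos(-63.4°) cos(-8.5°) cos(-60.00°) = 0.1322 + 0.2214 = 0.3536.
θ_z = arccos(0.3536) = 69.29°, so the elevation is 90° − 69.29° = 20.71°.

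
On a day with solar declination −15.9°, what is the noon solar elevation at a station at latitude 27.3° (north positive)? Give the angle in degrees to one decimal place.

46.8°

At local solar noon the hour angle is zero, so the elevation is 90° − |φ − δ| = 90° − |27.3° − (-15.9°)| = 90° − 43.2° = 46.8°.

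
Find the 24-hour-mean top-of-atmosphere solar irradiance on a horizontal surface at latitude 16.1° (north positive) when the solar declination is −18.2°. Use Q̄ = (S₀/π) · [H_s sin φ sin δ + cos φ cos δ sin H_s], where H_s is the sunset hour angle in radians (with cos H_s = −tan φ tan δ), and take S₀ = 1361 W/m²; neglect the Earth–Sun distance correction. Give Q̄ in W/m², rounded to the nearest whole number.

338 W/m²

−tan φ tan δ = −(0.2886)(-0.3288) = 0.0949; H_s = arccos(0.0949) = 84.55°. In radians, H_s = 1.4757.
H_s sin φ sin δ = 1.4757 × 0.2773 × -0.3123 = -0.1278.
cos φ cos δ sin H_s = 0.9608 × 0.9500 × 0.9955 = 0.9087.
Q̄ = (1361/π) × (-0.1278 + 0.9087) = 433.22 × 0.7809 = 338.30 W/m².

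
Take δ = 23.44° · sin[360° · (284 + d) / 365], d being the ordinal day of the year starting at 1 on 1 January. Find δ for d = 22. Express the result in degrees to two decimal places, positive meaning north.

360 × (284 + 22) / 365 = 301.808°; sin(301.808°) = -0.8498.
δ = 23.44 × -0.8498 = -19.919° ≈ -19.92°.

-19.92°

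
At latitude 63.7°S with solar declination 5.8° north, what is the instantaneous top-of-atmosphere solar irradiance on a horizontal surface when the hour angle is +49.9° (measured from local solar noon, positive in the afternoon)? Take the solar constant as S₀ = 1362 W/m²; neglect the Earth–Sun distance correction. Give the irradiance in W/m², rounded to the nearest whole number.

263 W/m²

cos θ_z = sin(-63.7°) sin(5.8°) + cos(-63.7°) cos(5.8°) cos(49.90°) = -0.0906 + 0.2839 = 0.1933.
Top-of-atmosphere irradiance = S₀ cos θ_z = 1362 × 0.1933 = 263.27 W/m².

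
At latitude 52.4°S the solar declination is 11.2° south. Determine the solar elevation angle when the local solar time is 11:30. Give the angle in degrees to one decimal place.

48.4°

Hour angle H = 15° × (11.5 − 12) = -7.50°.
cos θ_z = sin(-52.4°) sin(-11.2°) + cos(-52.4°) cos(-11.2°) cos(-7.50°) = 0.1539 + 0.5934 = 0.7473.
θ_z = arccos(0.7473) = 41.64°, so the elevation is 90° − 41.64° = 48.36°.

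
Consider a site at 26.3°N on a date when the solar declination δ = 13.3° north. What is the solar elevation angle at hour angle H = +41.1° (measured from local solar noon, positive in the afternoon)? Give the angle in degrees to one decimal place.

49.4°

With φ = 26.3°, δ = 13.3°, H = 41.10°: sin φ sin δ = 0.1019, cos φ cos δ cos H = 0.6574, so cos θ_z = 0.7593.
θ_z = arccos(0.7593) = 40.60°, so the elevation is 90° − 40.60° = 49.40°.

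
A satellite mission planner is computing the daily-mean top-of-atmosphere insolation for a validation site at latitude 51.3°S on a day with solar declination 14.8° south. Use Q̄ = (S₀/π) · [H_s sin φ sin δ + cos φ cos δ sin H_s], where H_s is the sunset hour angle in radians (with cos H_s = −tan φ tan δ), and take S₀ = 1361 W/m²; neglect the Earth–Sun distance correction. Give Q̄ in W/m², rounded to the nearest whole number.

412 W/m²

cos H_s = −tan(-51.3°) · tan(-14.8°) = -0.3298, so H_s = arccos(-0.3298) = 109.26°. In radians, H_s = 1.9069.
H_s sin φ sin δ = 1.9069 × -0.7804 × -0.2554 = 0.3801.
cos φ cos δ sin H_s = 0.6252 × 0.9668 × 0.9440 = 0.5706.
Q̄ = (1361/π) × (0.3801 + 0.5706) = 433.22 × 0.9507 = 411.86 W/m².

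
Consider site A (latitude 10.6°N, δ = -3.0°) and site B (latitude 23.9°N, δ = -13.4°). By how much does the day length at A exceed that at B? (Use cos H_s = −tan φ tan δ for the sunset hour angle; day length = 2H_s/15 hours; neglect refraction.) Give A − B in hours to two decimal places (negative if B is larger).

A: H_s = arccos(−tan 10.6° · tan -3.0°) = 89.44°, so 2H_s/15 = 11.9253 h.
B: H_s = arccos(−tan 23.9° · tan -13.4°) = 83.94°, so 2H_s/15 = 11.1920 h.
A − B = 11.9253 − 11.1920 = 0.7333 h.

+0.73 h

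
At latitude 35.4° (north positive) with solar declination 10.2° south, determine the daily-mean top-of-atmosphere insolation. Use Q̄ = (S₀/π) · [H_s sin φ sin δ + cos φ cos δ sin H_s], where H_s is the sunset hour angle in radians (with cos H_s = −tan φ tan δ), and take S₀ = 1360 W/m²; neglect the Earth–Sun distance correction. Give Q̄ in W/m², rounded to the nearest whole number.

280 W/m²

The sunset hour angle satisfies cos H_s = −tan φ tan δ = 0.1279, giving H_s = 82.65°. In radians, H_s = 1.4425.
H_s sin φ sin δ = 1.4425 × 0.5793 × -0.1771 = -0.1480.
cos φ cos δ sin H_s = 0.8151 × 0.9842 × 0.9918 = 0.7956.
Q̄ = (1360/π) × (-0.1480 + 0.7956) = 432.90 × 0.6476 = 280.35 W/m².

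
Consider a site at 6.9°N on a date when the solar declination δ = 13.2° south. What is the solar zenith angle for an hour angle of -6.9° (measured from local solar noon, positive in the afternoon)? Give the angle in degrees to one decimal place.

With φ = 6.9°, δ = -13.2°, H = -6.90°: sin φ sin δ = -0.0274, cos φ cos δ cos H = 0.9595, so cos θ_z = 0.9321.
θ_z = arccos(0.9321) = 21.24°.

21.2°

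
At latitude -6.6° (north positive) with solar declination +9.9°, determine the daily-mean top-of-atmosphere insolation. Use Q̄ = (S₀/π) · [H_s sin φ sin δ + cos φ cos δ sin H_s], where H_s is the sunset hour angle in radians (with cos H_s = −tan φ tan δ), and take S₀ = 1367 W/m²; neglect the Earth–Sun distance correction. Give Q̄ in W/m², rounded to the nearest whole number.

cos H_s = −tan(-6.6°) · tan(9.9°) = 0.0202, so H_s = arccos(0.0202) = 88.84°. In radians, H_s = 1.5506.
H_s sin φ sin δ = 1.5506 × -0.1149 × 0.1719 = -0.0306.
cos φ cos δ sin H_s = 0.9934 × 0.9851 × 0.9998 = 0.9784.
Q̄ = (1367/π) × (-0.0306 + 0.9784) = 435.13 × 0.9478 = 412.42 W/m².

412 W/m²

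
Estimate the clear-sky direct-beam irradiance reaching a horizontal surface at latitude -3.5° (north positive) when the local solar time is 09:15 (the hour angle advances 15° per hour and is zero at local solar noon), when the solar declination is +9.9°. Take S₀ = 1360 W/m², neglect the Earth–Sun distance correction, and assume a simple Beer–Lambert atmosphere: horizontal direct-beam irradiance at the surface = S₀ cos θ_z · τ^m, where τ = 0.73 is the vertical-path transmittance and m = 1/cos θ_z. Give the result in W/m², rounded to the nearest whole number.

Hour angle H = 15° × (9.25 − 12) = -41.25°.
cos θ_z = sin(-3.5°) sin(9.9°) + cos(-3.5°) cos(9.9°) cos(-41.25°) = -0.0105 + 0.7393 = 0.7288.
Air mass m = 1/cos θ_z = 1/0.7288 = 1.372; τ^m = 0.73^1.372 = 0.6494.
Surface direct beam = 1360 × 0.7288 × 0.6494 = 643.66 W/m².

644 W/m²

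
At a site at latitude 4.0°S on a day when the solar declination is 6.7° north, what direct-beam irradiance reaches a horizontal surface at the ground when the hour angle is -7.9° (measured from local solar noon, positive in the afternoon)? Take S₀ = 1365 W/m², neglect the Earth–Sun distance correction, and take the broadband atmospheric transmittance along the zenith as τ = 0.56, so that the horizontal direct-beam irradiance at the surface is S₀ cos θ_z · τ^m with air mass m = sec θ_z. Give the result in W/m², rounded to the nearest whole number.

732 W/m²

cos θ_z = sin(-4.0°) sin(6.7°) + cos(-4.0°) cos(6.7°) cos(-7.90°) = -0.0081 + 0.9813 = 0.9732.
Air mass m = 1/cos θ_z = 1/0.9732 = 1.028; τ^m = 0.56^1.028 = 0.5510.
Surface direct beam = 1365 × 0.9732 × 0.5510 = 731.96 W/m².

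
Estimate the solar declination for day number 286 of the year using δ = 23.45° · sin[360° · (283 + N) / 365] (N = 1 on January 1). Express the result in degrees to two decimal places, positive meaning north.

360 × (283 + 286) / 365 = 561.205°; sin(561.205°) = -0.3617.
δ = 23.45 × -0.3617 = -8.482° ≈ -8.48°.

-8.48°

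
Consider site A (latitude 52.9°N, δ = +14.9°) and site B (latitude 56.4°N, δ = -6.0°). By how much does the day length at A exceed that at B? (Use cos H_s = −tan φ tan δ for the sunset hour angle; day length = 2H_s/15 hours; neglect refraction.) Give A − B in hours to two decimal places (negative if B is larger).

A: H_s = arccos(−tan 52.9° · tan 14.9°) = 110.60°, so 2H_s/15 = 14.7467 h.
B: H_s = arccos(−tan 56.4° · tan -6.0°) = 80.90°, so 2H_s/15 = 10.7867 h.
A − B = 14.7467 − 10.7867 = 3.9600 h.

+3.96 h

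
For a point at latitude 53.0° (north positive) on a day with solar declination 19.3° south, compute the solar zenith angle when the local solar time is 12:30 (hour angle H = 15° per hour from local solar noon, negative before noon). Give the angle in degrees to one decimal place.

72.6°

Hour angle H = 15° × (12.5 − 12) = 7.50°.
cos θ_z = sin(53.0°) sin(-19.3°) + cos(53.0°) cos(-19.3°) cos(7.50°) = -0.2640 + 0.5631 = 0.2991.
θ_z = arccos(0.2991) = 72.60°.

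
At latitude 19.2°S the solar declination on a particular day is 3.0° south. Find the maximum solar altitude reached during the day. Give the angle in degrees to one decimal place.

At local solar noon the hour angle is zero, so the elevation is 90° − |φ − δ| = 90° − |-19.2° − (-3.0°)| = 90° − 16.2° = 73.8°.

73.8°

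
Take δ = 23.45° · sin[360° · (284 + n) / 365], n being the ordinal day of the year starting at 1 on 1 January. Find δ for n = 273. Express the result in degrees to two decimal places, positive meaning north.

-3.82°

360 × (284 + 273) / 365 = 549.370°; sin(549.370°) = -0.1628.
δ = 23.45 × -0.1628 = -3.818° ≈ -3.82°.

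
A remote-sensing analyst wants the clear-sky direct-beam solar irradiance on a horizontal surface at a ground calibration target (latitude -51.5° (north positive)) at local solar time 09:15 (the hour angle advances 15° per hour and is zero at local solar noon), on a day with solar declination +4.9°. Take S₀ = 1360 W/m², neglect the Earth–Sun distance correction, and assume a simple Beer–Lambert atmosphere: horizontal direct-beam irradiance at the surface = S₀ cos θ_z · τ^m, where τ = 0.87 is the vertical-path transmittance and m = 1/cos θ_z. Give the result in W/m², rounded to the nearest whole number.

383 W/m²

Hour angle H = 15° × (9.25 − 12) = -41.25°.
cos θ_z = sin φ sin δ + cos φ cos δ cos H = (-0.7826)(0.0854) + (0.6225)(0.9963)(0.7518) = 0.3994.
Air mass m = 1/cos θ_z = 1/0.3994 = 2.504; τ^m = 0.87^2.504 = 0.7056.
Surface direct beam = 1360 × 0.3994 × 0.7056 = 383.27 W/m².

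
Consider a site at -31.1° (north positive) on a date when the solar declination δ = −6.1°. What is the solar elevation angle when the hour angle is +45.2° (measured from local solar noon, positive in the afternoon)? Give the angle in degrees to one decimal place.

40.9°

With φ = -31.1°, δ = -6.1°, H = 45.20°: sin φ sin δ = 0.0549, cos φ cos δ cos H = 0.5999, so cos θ_z = 0.6548.
θ_z = arccos(0.6548) = 49.10°, so the elevation is 90° − 49.10° = 40.90°.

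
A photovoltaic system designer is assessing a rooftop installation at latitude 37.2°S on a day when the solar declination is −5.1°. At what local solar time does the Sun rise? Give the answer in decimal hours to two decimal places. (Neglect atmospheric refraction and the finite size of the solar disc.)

5.74 h

The sunset hour angle satisfies cos H_s = −tan φ tan δ = -0.0677, giving H_s = 93.88°.
Sunrise is at 12 − H_s/15 = 12 − 6.259 = 5.741 h local solar time.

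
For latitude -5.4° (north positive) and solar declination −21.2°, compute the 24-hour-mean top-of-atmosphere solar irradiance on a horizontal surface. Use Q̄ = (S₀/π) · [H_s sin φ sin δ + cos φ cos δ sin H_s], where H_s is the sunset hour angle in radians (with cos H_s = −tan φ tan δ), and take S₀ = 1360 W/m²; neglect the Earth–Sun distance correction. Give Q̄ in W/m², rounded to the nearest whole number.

The sunset hour angle satisfies cos H_s = −tan φ tan δ = -0.0367, giving H_s = 92.10°. In radians, H_s = 1.6074.
H_s sin φ sin δ = 1.6074 × -0.0941 × -0.3616 = 0.0547.
cos φ cos δ sin H_s = 0.9956 × 0.9323 × 0.9993 = 0.9275.
Q̄ = (1360/π) × (0.0547 + 0.9275) = 432.90 × 0.9822 = 425.19 W/m².

425 W/m²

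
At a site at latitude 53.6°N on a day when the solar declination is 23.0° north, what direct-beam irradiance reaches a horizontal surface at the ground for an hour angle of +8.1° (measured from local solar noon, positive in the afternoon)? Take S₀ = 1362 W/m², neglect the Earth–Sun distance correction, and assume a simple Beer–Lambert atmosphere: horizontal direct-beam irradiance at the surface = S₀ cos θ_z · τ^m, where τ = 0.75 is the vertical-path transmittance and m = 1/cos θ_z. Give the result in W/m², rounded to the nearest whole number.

832 W/m²

cos θ_z = sin(53.6°) sin(23.0°) + cos(53.6°) cos(23.0°) cos(8.10°) = 0.3145 + 0.5408 = 0.8553.
Air mass m = 1/cos θ_z = 1/0.8553 = 1.169; τ^m = 0.75^1.169 = 0.7144.
Surface direct beam = 1362 × 0.8553 × 0.7144 = 832.22 W/m².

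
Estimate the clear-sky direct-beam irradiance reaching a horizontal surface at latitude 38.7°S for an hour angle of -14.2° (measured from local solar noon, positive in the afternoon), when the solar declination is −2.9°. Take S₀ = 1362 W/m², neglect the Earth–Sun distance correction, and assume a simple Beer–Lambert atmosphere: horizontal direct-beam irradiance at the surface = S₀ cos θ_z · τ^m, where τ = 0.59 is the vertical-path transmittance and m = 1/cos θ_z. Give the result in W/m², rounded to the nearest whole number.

cos θ_z = sin(-38.7°) sin(-2.9°) + cos(-38.7°) cos(-2.9°) cos(-14.20°) = 0.0316 + 0.7556 = 0.7872.
Air mass m = 1/cos θ_z = 1/0.7872 = 1.270; τ^m = 0.59^1.270 = 0.5117.
Surface direct beam = 1362 × 0.7872 × 0.5117 = 548.63 W/m².

549 W/m²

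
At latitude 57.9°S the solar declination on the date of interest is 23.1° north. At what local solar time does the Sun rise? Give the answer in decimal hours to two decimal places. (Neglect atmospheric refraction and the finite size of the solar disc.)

The sunset hour angle satisfies cos H_s = −tan φ tan δ = 0.6800, giving H_s = 47.16°.
Sunrise is at 12 − H_s/15 = 12 − 3.144 = 8.856 h local solar time.

8.86 h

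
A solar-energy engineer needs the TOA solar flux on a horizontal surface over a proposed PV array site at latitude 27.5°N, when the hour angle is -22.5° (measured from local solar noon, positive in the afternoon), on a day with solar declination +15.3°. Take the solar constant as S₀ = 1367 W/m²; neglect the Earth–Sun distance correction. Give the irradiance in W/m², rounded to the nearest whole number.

cos θ_z = sin(27.5°) sin(15.3°) + cos(27.5°) cos(15.3°) cos(-22.50°) = 0.1218 + 0.7904 = 0.9122.
Top-of-atmosphere irradiance = S₀ cos θ_z = 1367 × 0.9122 = 1246.98 W/m².

1247 W/m²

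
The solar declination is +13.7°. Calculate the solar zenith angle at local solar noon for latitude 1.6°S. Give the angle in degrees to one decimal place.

At local solar noon the hour angle is zero, so the zenith angle is |φ − δ| = |-1.6° − (13.7°)| = 15.3°.

15.3°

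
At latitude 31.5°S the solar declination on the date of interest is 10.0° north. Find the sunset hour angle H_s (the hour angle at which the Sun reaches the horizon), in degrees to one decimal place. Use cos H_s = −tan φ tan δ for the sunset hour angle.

83.8°

−tan φ tan δ = −(-0.6128)(0.1763) = 0.1080; H_s = arccos(0.1080) = 83.80°.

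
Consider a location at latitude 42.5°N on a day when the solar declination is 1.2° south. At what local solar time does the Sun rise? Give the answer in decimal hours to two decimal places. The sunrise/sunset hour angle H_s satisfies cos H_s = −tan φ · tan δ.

The sunset hour angle satisfies cos H_s = −tan φ tan δ = 0.0192, giving H_s = 88.90°.
Sunrise is at 12 − H_s/15 = 12 − 5.927 = 6.073 h local solar time.

6.07 h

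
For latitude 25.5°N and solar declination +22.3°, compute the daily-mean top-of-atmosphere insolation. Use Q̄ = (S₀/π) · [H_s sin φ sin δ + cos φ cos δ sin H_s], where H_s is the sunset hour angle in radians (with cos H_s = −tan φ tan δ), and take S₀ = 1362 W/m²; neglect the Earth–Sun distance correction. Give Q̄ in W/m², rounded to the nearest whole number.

cos H_s = −tan(25.5°) · tan(22.3°) = -0.1956, so H_s = arccos(-0.1956) = 101.28°. In radians, H_s = 1.7677.
H_s sin φ sin δ = 1.7677 × 0.4305 × 0.3795 = 0.2888.
cos φ cos δ sin H_s = 0.9026 × 0.9252 × 0.9807 = 0.8190.
Q̄ = (1362/π) × (0.2888 + 0.8190) = 433.54 × 1.1078 = 480.28 W/m².

480 W/m²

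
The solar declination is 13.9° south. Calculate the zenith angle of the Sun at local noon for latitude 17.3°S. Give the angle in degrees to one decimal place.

At local solar noon the hour angle is zero, so the zenith angle is |φ − δ| = |-17.3° − (-13.9°)| = 3.4°.

3.4°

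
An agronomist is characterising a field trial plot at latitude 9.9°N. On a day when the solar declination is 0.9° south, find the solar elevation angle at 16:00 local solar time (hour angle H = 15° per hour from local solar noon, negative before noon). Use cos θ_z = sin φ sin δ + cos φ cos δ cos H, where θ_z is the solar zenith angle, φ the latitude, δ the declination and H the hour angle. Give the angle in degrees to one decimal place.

Hour angle H = 15° × (16 − 12) = 60.00°.
cos θ_z = sin φ sin δ + cos φ cos δ cos H = (0.1719)(-0.0157) + (0.9851)(0.9999)(0.5000) = 0.4898.
θ_z = arccos(0.4898) = 60.67°, so the elevation is 90° − 60.67° = 29.33°.

29.3°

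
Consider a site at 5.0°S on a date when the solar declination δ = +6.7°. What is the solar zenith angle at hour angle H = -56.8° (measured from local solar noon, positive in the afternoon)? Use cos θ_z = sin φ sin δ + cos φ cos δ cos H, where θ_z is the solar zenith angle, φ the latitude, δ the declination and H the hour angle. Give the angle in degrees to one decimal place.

57.9°

cos θ_z = sin(-5.0°) sin(6.7°) + cos(-5.0°) cos(6.7°) cos(-56.80°) = -0.0102 + 0.5418 = 0.5316.
θ_z = arccos(0.5316) = 57.89°.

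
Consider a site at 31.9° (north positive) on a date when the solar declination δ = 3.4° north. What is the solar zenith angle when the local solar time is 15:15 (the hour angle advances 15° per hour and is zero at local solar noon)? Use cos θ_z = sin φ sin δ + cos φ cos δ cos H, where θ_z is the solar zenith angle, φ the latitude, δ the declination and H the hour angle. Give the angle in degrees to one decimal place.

Hour angle H = 15° × (15.25 − 12) = 48.75°.
With φ = 31.9°, δ = 3.4°, H = 48.75°: sin φ sin δ = 0.0313, cos φ cos δ cos H = 0.5588, so cos θ_z = 0.5901.
θ_z = arccos(0.5901) = 53.84°.

53.8°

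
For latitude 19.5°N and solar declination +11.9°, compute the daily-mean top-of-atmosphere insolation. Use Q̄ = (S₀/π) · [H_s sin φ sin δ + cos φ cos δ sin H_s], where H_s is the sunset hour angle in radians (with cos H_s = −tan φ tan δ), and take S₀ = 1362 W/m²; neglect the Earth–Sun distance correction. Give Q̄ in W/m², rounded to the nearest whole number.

−tan φ tan δ = −(0.3541)(0.2107) = -0.0746; H_s = arccos(-0.0746) = 94.28°. In radians, H_s = 1.6455.
H_s sin φ sin δ = 1.6455 × 0.3338 × 0.2062 = 0.1133.
cos φ cos δ sin H_s = 0.9426 × 0.9785 × 0.9972 = 0.9198.
Q̄ = (1362/π) × (0.1133 + 0.9198) = 433.54 × 1.0331 = 447.89 W/m².

448 W/m²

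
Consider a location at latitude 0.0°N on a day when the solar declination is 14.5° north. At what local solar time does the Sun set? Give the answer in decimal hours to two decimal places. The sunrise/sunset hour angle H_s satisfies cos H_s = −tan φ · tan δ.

18.00 h

The sunset hour angle satisfies cos H_s = −tan φ tan δ = 0.0000, giving H_s = 90.00°.
Sunset is at 12 + H_s/15 = 12 + 6.000 = 18.000 h local solar time.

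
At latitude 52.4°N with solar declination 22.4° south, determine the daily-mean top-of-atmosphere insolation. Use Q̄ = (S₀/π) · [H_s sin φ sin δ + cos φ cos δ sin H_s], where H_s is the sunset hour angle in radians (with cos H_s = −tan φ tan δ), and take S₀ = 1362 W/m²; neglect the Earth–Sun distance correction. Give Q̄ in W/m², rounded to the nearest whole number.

75 W/m²

The sunset hour angle satisfies cos H_s = −tan φ tan δ = 0.5352, giving H_s = 57.64°. In radians, H_s = 1.0060.
H_s sin φ sin δ = 1.0060 × 0.7923 × -0.3811 = -0.3038.
cos φ cos δ sin H_s = 0.6101 × 0.9245 × 0.8447 = 0.4764.
Q̄ = (1362/π) × (-0.3038 + 0.4764) = 433.54 × 0.1726 = 74.83 W/m².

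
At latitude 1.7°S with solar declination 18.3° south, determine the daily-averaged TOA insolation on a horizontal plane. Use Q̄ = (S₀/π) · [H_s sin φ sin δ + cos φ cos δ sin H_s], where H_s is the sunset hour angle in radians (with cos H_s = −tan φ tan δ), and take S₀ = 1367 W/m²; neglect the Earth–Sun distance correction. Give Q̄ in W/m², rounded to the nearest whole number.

419 W/m²

cos H_s = −tan(-1.7°) · tan(-18.3°) = -0.0098, so H_s = arccos(-0.0098) = 90.56°. In radians, H_s = 1.5806.
H_s sin φ sin δ = 1.5806 × -0.0297 × -0.3140 = 0.0147.
cos φ cos δ sin H_s = 0.9996 × 0.9494 × 1.0000 = 0.9490.
Q̄ = (1367/π) × (0.0147 + 0.9490) = 435.13 × 0.9637 = 419.33 W/m².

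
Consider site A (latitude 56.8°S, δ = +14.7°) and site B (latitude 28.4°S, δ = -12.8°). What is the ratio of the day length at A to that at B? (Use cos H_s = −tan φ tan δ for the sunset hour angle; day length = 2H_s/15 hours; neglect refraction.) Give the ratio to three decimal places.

0.684

A: H_s = arccos(−tan -56.8° · tan 14.7°) = 66.37°, so 2H_s/15 = 8.8493 h.
B: H_s = arccos(−tan -28.4° · tan -12.8°) = 97.06°, so 2H_s/15 = 12.9413 h.
Ratio A/B = 8.8493 / 12.9413 = 0.6838.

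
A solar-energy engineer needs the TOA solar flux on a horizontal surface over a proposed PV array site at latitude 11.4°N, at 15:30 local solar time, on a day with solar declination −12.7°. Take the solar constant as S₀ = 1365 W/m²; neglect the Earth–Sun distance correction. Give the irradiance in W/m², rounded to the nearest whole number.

735 W/m²

Hour angle H = 15° × (15.5 − 12) = 52.50°.
cos θ_z = sin(11.4°) sin(-12.7°) + cos(11.4°) cos(-12.7°) cos(52.50°) = -0.0435 + 0.5822 = 0.5387.
Top-of-atmosphere irradiance = S₀ cos θ_z = 1365 × 0.5387 = 735.33 W/m².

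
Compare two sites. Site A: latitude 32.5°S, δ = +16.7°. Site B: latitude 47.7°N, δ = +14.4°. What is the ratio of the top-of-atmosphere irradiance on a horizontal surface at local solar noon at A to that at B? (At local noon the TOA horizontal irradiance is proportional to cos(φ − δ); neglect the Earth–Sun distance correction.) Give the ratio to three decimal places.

A: cos θ_z = cos(-32.5° − (16.7°)) = 0.6534.
B: cos θ_z = cos(47.7° − (14.4°)) = 0.8358.
Ratio A/B = 0.6534 / 0.8358 = 0.7818.

0.782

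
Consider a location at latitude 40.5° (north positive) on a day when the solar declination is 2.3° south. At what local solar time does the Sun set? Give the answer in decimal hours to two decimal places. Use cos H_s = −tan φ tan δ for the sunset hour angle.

17.87 h

The sunset hour angle satisfies cos H_s = −tan φ tan δ = 0.0343, giving H_s = 88.03°.
Sunset is at 12 + H_s/15 = 12 + 5.869 = 17.869 h local solar time.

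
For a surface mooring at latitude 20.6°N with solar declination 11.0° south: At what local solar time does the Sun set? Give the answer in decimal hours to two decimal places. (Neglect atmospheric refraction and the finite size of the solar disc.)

17.72 h

cos H_s = −tan(20.6°) · tan(-11.0°) = 0.0731, so H_s = arccos(0.0731) = 85.81°.
Sunset is at 12 + H_s/15 = 12 + 5.721 = 17.721 h local solar time.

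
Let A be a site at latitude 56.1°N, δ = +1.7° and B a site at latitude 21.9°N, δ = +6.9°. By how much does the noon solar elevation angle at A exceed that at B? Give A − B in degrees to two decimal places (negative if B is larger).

-39.40°

A: 90° − |56.1 − (1.7)| = 35.60°.
B: 90° − |21.9 − (6.9)| = 75.00°.
A − B = 35.60 − 75.00 = -39.40°.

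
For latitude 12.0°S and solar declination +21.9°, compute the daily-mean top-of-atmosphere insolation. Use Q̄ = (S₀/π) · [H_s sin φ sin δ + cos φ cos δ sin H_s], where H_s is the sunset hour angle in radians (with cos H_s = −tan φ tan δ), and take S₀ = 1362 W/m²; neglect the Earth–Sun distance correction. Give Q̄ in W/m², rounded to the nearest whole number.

The sunset hour angle satisfies cos H_s = −tan φ tan δ = 0.0854, giving H_s = 85.10°. In radians, H_s = 1.4853.
H_s sin φ sin δ = 1.4853 × -0.2079 × 0.3730 = -0.1152.
cos φ cos δ sin H_s = 0.9781 × 0.9278 × 0.9963 = 0.9041.
Q̄ = (1362/π) × (-0.1152 + 0.9041) = 433.54 × 0.7889 = 342.02 W/m².

342 W/m²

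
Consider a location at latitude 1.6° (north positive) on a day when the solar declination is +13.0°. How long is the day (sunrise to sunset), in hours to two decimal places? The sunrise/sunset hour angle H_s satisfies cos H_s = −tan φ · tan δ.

The sunset hour angle satisfies cos H_s = −tan φ tan δ = -0.0064, giving H_s = 90.37°.
Day length = 2 H_s / 15° h⁻¹ = 180.74° / 15 = 12.049 h.

12.05 hours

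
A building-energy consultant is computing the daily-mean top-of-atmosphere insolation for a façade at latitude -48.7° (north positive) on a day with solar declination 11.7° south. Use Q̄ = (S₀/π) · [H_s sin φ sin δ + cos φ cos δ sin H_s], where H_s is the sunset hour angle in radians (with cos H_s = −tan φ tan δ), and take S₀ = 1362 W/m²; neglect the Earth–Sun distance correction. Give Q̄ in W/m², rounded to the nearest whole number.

392 W/m²

The sunset hour angle satisfies cos H_s = −tan φ tan δ = -0.2357, giving H_s = 103.63°. In radians, H_s = 1.8087.
H_s sin φ sin δ = 1.8087 × -0.7513 × -0.2028 = 0.2756.
cos φ cos δ sin H_s = 0.6600 × 0.9792 × 0.9718 = 0.6280.
Q̄ = (1362/π) × (0.2756 + 0.6280) = 433.54 × 0.9036 = 391.75 W/m².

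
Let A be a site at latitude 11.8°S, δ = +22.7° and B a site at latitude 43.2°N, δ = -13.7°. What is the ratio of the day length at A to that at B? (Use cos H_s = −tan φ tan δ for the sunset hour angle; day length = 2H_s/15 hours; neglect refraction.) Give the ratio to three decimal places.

A: H_s = arccos(−tan -11.8° · tan 22.7°) = 84.99°, so 2H_s/15 = 11.3320 h.
B: H_s = arccos(−tan 43.2° · tan -13.7°) = 76.77°, so 2H_s/15 = 10.2360 h.
Ratio A/B = 11.3320 / 10.2360 = 1.1071.

1.107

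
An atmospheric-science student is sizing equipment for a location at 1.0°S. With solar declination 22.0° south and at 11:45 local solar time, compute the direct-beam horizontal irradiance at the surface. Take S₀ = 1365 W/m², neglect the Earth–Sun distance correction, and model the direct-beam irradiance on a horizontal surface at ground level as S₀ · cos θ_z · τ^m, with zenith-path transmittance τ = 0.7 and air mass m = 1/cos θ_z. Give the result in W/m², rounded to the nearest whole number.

Hour angle H = 15° × (11.75 − 12) = -3.75°.
With φ = -1.0°, δ = -22.0°, H = -3.75°: sin φ sin δ = 0.0065, cos φ cos δ cos H = 0.9251, so cos θ_z = 0.9316.
Air mass m = 1/cos θ_z = 1/0.9316 = 1.073; τ^m = 0.7^1.073 = 0.6820.
Surface direct beam = 1365 × 0.9316 × 0.6820 = 867.25 W/m².

867 W/m²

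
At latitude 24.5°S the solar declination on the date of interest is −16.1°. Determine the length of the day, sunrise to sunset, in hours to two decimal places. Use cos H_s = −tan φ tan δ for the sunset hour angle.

13.01 hours

−tan φ tan δ = −(-0.4557)(-0.2886) = -0.1315; H_s = arccos(-0.1315) = 97.56°.
Day length = 2 H_s / 15° h⁻¹ = 195.12° / 15 = 13.008 h.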